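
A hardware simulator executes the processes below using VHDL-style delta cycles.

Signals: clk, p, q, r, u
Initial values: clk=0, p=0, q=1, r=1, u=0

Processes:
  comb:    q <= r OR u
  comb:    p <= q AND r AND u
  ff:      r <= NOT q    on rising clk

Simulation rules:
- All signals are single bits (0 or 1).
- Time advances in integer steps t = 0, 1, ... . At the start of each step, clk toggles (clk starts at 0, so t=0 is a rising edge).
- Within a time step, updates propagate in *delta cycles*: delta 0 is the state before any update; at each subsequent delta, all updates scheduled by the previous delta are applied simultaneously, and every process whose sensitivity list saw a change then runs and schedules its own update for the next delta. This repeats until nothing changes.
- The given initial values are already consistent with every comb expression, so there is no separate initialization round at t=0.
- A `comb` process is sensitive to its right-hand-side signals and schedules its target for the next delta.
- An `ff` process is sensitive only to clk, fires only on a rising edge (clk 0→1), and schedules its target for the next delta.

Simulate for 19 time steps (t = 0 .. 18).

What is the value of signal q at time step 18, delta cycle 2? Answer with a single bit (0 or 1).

[bits: clk,u,q,p,r]
t=0: Δ0=00101 Δ1=10101 Δ2=10100 Δ3=10000 | 3Δ
t=1: Δ0=10000 Δ1=00000 | 1Δ
t=2: Δ0=00000 Δ1=10000 Δ2=10001 Δ3=10101 | 3Δ
t=3: Δ0=10101 Δ1=00101 | 1Δ
t=4: Δ0=00101 Δ1=10101 Δ2=10100 Δ3=10000 | 3Δ
t=5: Δ0=10000 Δ1=00000 | 1Δ
t=6: Δ0=00000 Δ1=10000 Δ2=10001 Δ3=10101 | 3Δ
t=7: Δ0=10101 Δ1=00101 | 1Δ
t=8: Δ0=00101 Δ1=10101 Δ2=10100 Δ3=10000 | 3Δ
t=9: Δ0=10000 Δ1=00000 | 1Δ
t=10: Δ0=00000 Δ1=10000 Δ2=10001 Δ3=10101 | 3Δ
t=11: Δ0=10101 Δ1=00101 | 1Δ
t=12: Δ0=00101 Δ1=10101 Δ2=10100 Δ3=10000 | 3Δ
t=13: Δ0=10000 Δ1=00000 | 1Δ
t=14: Δ0=00000 Δ1=10000 Δ2=10001 Δ3=10101 | 3Δ
t=15: Δ0=10101 Δ1=00101 | 1Δ
t=16: Δ0=00101 Δ1=10101 Δ2=10100 Δ3=10000 | 3Δ
t=17: Δ0=10000 Δ1=00000 | 1Δ
t=18: Δ0=00000 Δ1=10000 Δ2=10001 Δ3=10101 | 3Δ

0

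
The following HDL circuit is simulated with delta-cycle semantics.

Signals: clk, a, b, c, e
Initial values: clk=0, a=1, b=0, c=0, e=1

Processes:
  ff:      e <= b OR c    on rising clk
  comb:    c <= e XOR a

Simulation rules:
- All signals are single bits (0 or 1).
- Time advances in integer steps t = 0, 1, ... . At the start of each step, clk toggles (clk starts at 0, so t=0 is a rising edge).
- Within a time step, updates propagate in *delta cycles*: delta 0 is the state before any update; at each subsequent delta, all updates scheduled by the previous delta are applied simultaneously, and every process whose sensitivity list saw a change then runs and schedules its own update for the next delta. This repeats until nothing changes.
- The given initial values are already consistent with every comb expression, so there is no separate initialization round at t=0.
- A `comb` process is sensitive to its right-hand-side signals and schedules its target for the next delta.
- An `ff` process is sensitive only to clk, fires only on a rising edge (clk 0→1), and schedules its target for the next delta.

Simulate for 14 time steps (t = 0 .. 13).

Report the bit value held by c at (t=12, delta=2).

t=0 Δ0: c=0 clk=0 b=0 a=1 e=1
  Δ1: clk:0→1
  Δ2: e:1→0
  Δ3: c:0→1
  (3Δ to stable)
t=1 Δ0: c=1 clk=1 b=0 a=1 e=0
  Δ1: clk:1→0
  (1Δ to stable)
t=2 Δ0: c=1 clk=0 b=0 a=1 e=0
  Δ1: clk:0→1
  Δ2: e:0→1
  Δ3: c:1→0
  (3Δ to stable)
t=3 Δ0: c=0 clk=1 b=0 a=1 e=1
  Δ1: clk:1→0
  (1Δ to stable)
t=4 Δ0: c=0 clk=0 b=0 a=1 e=1
  Δ1: clk:0→1
  Δ2: e:1→0
  Δ3: c:0→1
  (3Δ to stable)
t=5 Δ0: c=1 clk=1 b=0 a=1 e=0
  Δ1: clk:1→0
  (1Δ to stable)
t=6 Δ0: c=1 clk=0 b=0 a=1 e=0
  Δ1: clk:0→1
  Δ2: e:0→1
  Δ3: c:1→0
  (3Δ to stable)
t=7 Δ0: c=0 clk=1 b=0 a=1 e=1
  Δ1: clk:1→0
  (1Δ to stable)
t=8 Δ0: c=0 clk=0 b=0 a=1 e=1
  Δ1: clk:0→1
  Δ2: e:1→0
  Δ3: c:0→1
  (3Δ to stable)
t=9 Δ0: c=1 clk=1 b=0 a=1 e=0
  Δ1: clk:1→0
  (1Δ to stable)
t=10 Δ0: c=1 clk=0 b=0 a=1 e=0
  Δ1: clk:0→1
  Δ2: e:0→1
  Δ3: c:1→0
  (3Δ to stable)
t=11 Δ0: c=0 clk=1 b=0 a=1 e=1
  Δ1: clk:1→0
  (1Δ to stable)
t=12 Δ0: c=0 clk=0 b=0 a=1 e=1
  Δ1: clk:0→1
  Δ2: e:1→0
  Δ3: c:0→1
  (3Δ to stable)
t=13 Δ0: c=1 clk=1 b=0 a=1 e=0
  Δ1: clk:1→0
  (1Δ to stable)

0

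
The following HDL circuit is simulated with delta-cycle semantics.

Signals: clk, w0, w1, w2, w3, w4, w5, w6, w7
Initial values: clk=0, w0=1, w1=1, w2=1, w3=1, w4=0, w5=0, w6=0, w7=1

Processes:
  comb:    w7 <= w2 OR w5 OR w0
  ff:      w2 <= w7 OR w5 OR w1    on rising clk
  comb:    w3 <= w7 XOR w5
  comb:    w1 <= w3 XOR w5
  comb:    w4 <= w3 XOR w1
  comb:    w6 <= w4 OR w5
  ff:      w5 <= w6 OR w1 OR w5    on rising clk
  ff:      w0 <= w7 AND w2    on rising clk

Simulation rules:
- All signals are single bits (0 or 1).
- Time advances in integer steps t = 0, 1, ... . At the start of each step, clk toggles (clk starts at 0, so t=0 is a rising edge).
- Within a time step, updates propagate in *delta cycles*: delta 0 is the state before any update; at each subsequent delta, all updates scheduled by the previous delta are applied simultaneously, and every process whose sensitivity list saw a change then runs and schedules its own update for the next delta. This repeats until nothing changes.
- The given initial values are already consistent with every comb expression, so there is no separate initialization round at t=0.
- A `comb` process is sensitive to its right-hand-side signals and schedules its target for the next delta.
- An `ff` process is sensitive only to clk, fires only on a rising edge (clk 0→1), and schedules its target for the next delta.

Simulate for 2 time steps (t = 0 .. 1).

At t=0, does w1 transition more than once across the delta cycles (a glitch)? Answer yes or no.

yes

t=0 Δ0: w2=1 w3=1 w6=0 w4=0 w1=1 w5=0 w7=1 clk=0 w0=1
  Δ1: clk:0→1
  Δ2: w5:0→1
  Δ3: w3:1→0, w6:0→1, w1:1→0
  Δ4: w1:0→1
  Δ5: w4:0→1
  (5Δ to stable)
t=1 Δ0: w2=1 w3=0 w6=1 w4=1 w1=1 w5=1 w7=1 clk=1 w0=1
  Δ1: clk:1→0
  (1Δ to stable)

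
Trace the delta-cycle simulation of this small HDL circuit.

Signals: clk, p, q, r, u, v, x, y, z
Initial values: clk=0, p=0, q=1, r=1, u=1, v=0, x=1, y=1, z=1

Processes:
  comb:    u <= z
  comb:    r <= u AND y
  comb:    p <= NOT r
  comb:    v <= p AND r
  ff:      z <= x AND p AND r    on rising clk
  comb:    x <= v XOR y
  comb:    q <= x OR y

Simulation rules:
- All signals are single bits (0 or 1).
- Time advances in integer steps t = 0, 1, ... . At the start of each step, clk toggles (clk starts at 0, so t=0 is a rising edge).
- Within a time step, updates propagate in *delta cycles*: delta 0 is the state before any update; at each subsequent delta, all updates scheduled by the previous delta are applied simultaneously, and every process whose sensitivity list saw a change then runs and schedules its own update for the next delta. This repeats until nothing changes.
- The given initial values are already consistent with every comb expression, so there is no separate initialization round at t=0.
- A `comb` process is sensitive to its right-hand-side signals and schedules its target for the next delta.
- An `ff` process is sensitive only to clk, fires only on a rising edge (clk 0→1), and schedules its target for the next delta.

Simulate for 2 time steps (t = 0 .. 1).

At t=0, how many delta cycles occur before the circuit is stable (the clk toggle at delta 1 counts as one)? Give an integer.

5

t=0 Δ0: u=1 y=1 x=1 q=1 p=0 clk=0 r=1 z=1 v=0
  Δ1: clk:0→1
  Δ2: z:1→0
  Δ3: u:1→0
  Δ4: r:1→0
  Δ5: p:0→1
  (5Δ to stable)
t=1 Δ0: u=0 y=1 x=1 q=1 p=1 clk=1 r=0 z=0 v=0
  Δ1: clk:1→0
  (1Δ to stable)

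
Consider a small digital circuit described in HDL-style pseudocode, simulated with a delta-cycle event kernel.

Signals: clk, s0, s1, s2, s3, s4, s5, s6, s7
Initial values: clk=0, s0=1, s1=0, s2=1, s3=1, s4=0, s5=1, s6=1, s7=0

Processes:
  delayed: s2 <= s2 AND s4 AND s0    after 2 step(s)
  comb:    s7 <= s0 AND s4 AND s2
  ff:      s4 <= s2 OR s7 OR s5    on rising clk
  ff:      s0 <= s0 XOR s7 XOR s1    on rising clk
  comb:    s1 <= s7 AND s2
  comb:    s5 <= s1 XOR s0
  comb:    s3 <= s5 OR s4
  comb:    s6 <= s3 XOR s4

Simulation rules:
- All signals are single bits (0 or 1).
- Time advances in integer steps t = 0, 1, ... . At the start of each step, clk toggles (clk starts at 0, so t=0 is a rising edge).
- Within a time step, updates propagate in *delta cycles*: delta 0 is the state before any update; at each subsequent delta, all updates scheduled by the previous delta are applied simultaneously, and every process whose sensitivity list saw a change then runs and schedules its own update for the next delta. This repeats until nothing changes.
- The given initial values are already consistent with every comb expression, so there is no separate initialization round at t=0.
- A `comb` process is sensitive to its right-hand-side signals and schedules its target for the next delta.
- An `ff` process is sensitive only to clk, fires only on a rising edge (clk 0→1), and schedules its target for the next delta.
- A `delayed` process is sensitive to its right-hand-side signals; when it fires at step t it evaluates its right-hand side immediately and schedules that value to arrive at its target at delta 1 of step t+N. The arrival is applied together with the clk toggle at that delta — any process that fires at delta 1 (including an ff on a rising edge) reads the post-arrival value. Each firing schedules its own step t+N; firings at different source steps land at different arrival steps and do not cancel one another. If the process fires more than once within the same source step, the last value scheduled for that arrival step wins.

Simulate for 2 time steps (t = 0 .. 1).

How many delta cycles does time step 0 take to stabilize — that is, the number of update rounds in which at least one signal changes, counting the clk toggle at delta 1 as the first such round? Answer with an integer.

t=0 Δ0: s1=0 s5=1 s6=1 s7=0 s0=1 s4=0 clk=0 s2=1 s3=1
  Δ1: clk:0→1
  Δ2: s4:0→1
  Δ3: s6:1→0, s7:0→1
  Δ4: s1:0→1
  Δ5: s5:1→0
  (5Δ to stable)
t=1 Δ0: s1=1 s5=0 s6=0 s7=1 s0=1 s4=1 clk=1 s2=1 s3=1
  Δ1: clk:1→0
  (1Δ to stable)

5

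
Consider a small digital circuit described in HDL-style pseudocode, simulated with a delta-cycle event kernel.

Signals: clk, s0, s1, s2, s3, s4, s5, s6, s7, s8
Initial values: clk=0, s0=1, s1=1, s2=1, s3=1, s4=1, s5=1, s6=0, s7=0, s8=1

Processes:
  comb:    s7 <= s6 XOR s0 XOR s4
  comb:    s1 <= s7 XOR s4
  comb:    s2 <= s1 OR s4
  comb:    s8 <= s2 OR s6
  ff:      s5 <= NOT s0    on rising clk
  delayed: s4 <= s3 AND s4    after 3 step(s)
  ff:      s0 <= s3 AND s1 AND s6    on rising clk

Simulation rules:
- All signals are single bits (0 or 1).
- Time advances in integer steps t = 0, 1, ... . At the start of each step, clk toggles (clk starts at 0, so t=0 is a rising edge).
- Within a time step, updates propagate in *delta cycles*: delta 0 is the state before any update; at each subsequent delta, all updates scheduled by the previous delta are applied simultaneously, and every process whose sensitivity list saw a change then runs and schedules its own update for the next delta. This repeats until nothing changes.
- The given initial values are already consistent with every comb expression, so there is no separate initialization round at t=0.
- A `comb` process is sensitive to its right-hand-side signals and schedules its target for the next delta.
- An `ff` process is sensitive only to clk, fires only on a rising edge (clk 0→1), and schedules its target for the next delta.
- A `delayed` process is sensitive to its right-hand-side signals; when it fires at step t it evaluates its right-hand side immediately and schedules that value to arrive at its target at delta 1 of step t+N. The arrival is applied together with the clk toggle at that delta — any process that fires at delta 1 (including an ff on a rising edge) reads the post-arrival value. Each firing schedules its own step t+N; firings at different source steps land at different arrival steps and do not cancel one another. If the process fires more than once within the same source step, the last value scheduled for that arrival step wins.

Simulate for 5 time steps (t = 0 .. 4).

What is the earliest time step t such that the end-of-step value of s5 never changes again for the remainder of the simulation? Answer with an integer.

2

[bits: s0,s2,s5,s8,s4,s1,s7,s3,s6,clk]
t=0: Δ0=1111110100 Δ1=1111110101 Δ2=0101110101 Δ3=0101111101 Δ4=0101101101 | 4Δ
t=1: Δ0=0101101101 Δ1=0101101100 | 1Δ
t=2: Δ0=0101101100 Δ1=0101101101 Δ2=0111101101 | 2Δ
t=3: Δ0=0111101101 Δ1=0111101100 | 1Δ
t=4: Δ0=0111101100 Δ1=0111101101 | 1Δ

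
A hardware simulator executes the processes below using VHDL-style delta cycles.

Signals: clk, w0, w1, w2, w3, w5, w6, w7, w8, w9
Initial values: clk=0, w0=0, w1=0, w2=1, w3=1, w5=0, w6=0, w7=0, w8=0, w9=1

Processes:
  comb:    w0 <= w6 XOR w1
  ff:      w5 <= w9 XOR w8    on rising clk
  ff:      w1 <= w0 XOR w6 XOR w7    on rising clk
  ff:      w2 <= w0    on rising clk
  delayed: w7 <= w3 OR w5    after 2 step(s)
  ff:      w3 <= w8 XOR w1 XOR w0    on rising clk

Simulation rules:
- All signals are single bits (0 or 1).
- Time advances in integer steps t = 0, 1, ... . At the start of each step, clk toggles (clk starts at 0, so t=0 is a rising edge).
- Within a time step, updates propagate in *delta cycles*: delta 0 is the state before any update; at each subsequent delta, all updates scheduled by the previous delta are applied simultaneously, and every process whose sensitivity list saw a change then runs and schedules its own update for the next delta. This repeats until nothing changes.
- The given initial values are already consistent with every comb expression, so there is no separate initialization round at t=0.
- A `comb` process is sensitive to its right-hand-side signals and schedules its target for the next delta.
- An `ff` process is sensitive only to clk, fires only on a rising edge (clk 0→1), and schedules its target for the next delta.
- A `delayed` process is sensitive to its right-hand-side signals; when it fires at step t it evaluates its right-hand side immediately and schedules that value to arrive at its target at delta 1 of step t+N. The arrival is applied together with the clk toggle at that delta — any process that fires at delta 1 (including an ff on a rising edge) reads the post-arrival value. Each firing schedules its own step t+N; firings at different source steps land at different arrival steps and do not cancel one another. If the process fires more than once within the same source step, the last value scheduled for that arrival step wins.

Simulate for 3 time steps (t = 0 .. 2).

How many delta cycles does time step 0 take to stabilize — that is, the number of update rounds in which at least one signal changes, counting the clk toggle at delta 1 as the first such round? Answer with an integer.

2

t=0 Δ0: clk=0 w8=0 w0=0 w6=0 w9=1 w2=1 w3=1 w1=0 w5=0 w7=0
  Δ1: clk:0→1
  Δ2: w2:1→0, w3:1→0, w5:0→1
  (2Δ to stable)
t=1 Δ0: clk=1 w8=0 w0=0 w6=0 w9=1 w2=0 w3=0 w1=0 w5=1 w7=0
  Δ1: clk:1→0
  (1Δ to stable)
t=2 Δ0: clk=0 w8=0 w0=0 w6=0 w9=1 w2=0 w3=0 w1=0 w5=1 w7=0
  Δ1: clk:0→1, w7:0→1
  Δ2: w1:0→1
  Δ3: w0:0→1
  (3Δ to stable)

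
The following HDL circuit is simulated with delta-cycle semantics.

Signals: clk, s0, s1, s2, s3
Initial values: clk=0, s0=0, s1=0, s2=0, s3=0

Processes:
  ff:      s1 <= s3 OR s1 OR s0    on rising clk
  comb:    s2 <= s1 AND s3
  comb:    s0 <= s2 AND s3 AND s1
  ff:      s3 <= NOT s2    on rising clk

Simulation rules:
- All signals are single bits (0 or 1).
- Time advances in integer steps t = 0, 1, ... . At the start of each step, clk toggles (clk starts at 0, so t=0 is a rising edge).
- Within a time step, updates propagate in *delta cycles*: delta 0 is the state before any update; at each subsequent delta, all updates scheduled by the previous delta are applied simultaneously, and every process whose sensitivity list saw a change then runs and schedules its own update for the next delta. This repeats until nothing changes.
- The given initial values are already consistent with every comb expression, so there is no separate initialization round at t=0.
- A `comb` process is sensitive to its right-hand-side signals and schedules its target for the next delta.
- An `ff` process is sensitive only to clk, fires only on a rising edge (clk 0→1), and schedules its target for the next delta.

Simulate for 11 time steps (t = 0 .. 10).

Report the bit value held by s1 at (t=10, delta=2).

1

[bits: clk,s0,s1,s3,s2]
t=0: Δ0=00000 Δ1=10000 Δ2=10010 | 2Δ
t=1: Δ0=10010 Δ1=00010 | 1Δ
t=2: Δ0=00010 Δ1=10010 Δ2=10110 Δ3=10111 Δ4=11111 | 4Δ
t=3: Δ0=11111 Δ1=01111 | 1Δ
t=4: Δ0=01111 Δ1=11111 Δ2=11101 Δ3=10100 | 3Δ
t=5: Δ0=10100 Δ1=00100 | 1Δ
t=6: Δ0=00100 Δ1=10100 Δ2=10110 Δ3=10111 Δ4=11111 | 4Δ
t=7: Δ0=11111 Δ1=01111 | 1Δ
t=8: Δ0=01111 Δ1=11111 Δ2=11101 Δ3=10100 | 3Δ
t=9: Δ0=10100 Δ1=00100 | 1Δ
t=10: Δ0=00100 Δ1=10100 Δ2=10110 Δ3=10111 Δ4=11111 | 4Δ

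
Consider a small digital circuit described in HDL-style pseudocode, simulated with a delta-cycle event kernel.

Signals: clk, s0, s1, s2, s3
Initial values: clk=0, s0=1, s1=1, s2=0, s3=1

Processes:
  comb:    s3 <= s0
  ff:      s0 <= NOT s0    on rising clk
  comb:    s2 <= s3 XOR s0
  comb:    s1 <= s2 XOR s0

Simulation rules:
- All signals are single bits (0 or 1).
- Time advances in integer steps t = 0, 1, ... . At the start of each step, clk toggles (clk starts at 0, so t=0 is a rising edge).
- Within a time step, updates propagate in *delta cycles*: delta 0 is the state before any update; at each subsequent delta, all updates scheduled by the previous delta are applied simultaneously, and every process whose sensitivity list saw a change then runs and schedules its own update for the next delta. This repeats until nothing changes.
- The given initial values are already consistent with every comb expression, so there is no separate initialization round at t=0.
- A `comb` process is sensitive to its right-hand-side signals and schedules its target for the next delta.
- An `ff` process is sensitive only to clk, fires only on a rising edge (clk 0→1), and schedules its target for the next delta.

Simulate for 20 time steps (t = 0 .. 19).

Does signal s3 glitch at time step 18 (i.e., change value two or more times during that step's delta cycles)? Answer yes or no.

t0.Δ0 s3=1 s0=1 s1=1 s2=0 clk=0
t0.Δ1 s3=1 s0=1 s1=1 s2=0 clk=1
t0.Δ2 s3=1 s0=0 s1=1 s2=0 clk=1
t0.Δ3 s3=0 s0=0 s1=0 s2=1 clk=1
t0.Δ4 s3=0 s0=0 s1=1 s2=0 clk=1
t0.Δ5 s3=0 s0=0 s1=0 s2=0 clk=1
t1.Δ0 s3=0 s0=0 s1=0 s2=0 clk=1
t1.Δ1 s3=0 s0=0 s1=0 s2=0 clk=0
t2.Δ0 s3=0 s0=0 s1=0 s2=0 clk=0
t2.Δ1 s3=0 s0=0 s1=0 s2=0 clk=1
t2.Δ2 s3=0 s0=1 s1=0 s2=0 clk=1
t2.Δ3 s3=1 s0=1 s1=1 s2=1 clk=1
t2.Δ4 s3=1 s0=1 s1=0 s2=0 clk=1
t2.Δ5 s3=1 s0=1 s1=1 s2=0 clk=1
t3.Δ0 s3=1 s0=1 s1=1 s2=0 clk=1
t3.Δ1 s3=1 s0=1 s1=1 s2=0 clk=0
t4.Δ0 s3=1 s0=1 s1=1 s2=0 clk=0
t4.Δ1 s3=1 s0=1 s1=1 s2=0 clk=1
t4.Δ2 s3=1 s0=0 s1=1 s2=0 clk=1
t4.Δ3 s3=0 s0=0 s1=0 s2=1 clk=1
t4.Δ4 s3=0 s0=0 s1=1 s2=0 clk=1
t4.Δ5 s3=0 s0=0 s1=0 s2=0 clk=1
t5.Δ0 s3=0 s0=0 s1=0 s2=0 clk=1
t5.Δ1 s3=0 s0=0 s1=0 s2=0 clk=0
t6.Δ0 s3=0 s0=0 s1=0 s2=0 clk=0
t6.Δ1 s3=0 s0=0 s1=0 s2=0 clk=1
t6.Δ2 s3=0 s0=1 s1=0 s2=0 clk=1
t6.Δ3 s3=1 s0=1 s1=1 s2=1 clk=1
t6.Δ4 s3=1 s0=1 s1=0 s2=0 clk=1
t6.Δ5 s3=1 s0=1 s1=1 s2=0 clk=1
t7.Δ0 s3=1 s0=1 s1=1 s2=0 clk=1
t7.Δ1 s3=1 s0=1 s1=1 s2=0 clk=0
t8.Δ0 s3=1 s0=1 s1=1 s2=0 clk=0
t8.Δ1 s3=1 s0=1 s1=1 s2=0 clk=1
t8.Δ2 s3=1 s0=0 s1=1 s2=0 clk=1
t8.Δ3 s3=0 s0=0 s1=0 s2=1 clk=1
t8.Δ4 s3=0 s0=0 s1=1 s2=0 clk=1
t8.Δ5 s3=0 s0=0 s1=0 s2=0 clk=1
t9.Δ0 s3=0 s0=0 s1=0 s2=0 clk=1
t9.Δ1 s3=0 s0=0 s1=0 s2=0 clk=0
t10.Δ0 s3=0 s0=0 s1=0 s2=0 clk=0
t10.Δ1 s3=0 s0=0 s1=0 s2=0 clk=1
t10.Δ2 s3=0 s0=1 s1=0 s2=0 clk=1
t10.Δ3 s3=1 s0=1 s1=1 s2=1 clk=1
t10.Δ4 s3=1 s0=1 s1=0 s2=0 clk=1
t10.Δ5 s3=1 s0=1 s1=1 s2=0 clk=1
t11.Δ0 s3=1 s0=1 s1=1 s2=0 clk=1
t11.Δ1 s3=1 s0=1 s1=1 s2=0 clk=0
t12.Δ0 s3=1 s0=1 s1=1 s2=0 clk=0
t12.Δ1 s3=1 s0=1 s1=1 s2=0 clk=1
t12.Δ2 s3=1 s0=0 s1=1 s2=0 clk=1
t12.Δ3 s3=0 s0=0 s1=0 s2=1 clk=1
t12.Δ4 s3=0 s0=0 s1=1 s2=0 clk=1
t12.Δ5 s3=0 s0=0 s1=0 s2=0 clk=1
t13.Δ0 s3=0 s0=0 s1=0 s2=0 clk=1
t13.Δ1 s3=0 s0=0 s1=0 s2=0 clk=0
t14.Δ0 s3=0 s0=0 s1=0 s2=0 clk=0
t14.Δ1 s3=0 s0=0 s1=0 s2=0 clk=1
t14.Δ2 s3=0 s0=1 s1=0 s2=0 clk=1
t14.Δ3 s3=1 s0=1 s1=1 s2=1 clk=1
t14.Δ4 s3=1 s0=1 s1=0 s2=0 clk=1
t14.Δ5 s3=1 s0=1 s1=1 s2=0 clk=1
t15.Δ0 s3=1 s0=1 s1=1 s2=0 clk=1
t15.Δ1 s3=1 s0=1 s1=1 s2=0 clk=0
t16.Δ0 s3=1 s0=1 s1=1 s2=0 clk=0
t16.Δ1 s3=1 s0=1 s1=1 s2=0 clk=1
t16.Δ2 s3=1 s0=0 s1=1 s2=0 clk=1
t16.Δ3 s3=0 s0=0 s1=0 s2=1 clk=1
t16.Δ4 s3=0 s0=0 s1=1 s2=0 clk=1
t16.Δ5 s3=0 s0=0 s1=0 s2=0 clk=1
t17.Δ0 s3=0 s0=0 s1=0 s2=0 clk=1
t17.Δ1 s3=0 s0=0 s1=0 s2=0 clk=0
t18.Δ0 s3=0 s0=0 s1=0 s2=0 clk=0
t18.Δ1 s3=0 s0=0 s1=0 s2=0 clk=1
t18.Δ2 s3=0 s0=1 s1=0 s2=0 clk=1
t18.Δ3 s3=1 s0=1 s1=1 s2=1 clk=1
t18.Δ4 s3=1 s0=1 s1=0 s2=0 clk=1
t18.Δ5 s3=1 s0=1 s1=1 s2=0 clk=1
t19.Δ0 s3=1 s0=1 s1=1 s2=0 clk=1
t19.Δ1 s3=1 s0=1 s1=1 s2=0 clk=0

no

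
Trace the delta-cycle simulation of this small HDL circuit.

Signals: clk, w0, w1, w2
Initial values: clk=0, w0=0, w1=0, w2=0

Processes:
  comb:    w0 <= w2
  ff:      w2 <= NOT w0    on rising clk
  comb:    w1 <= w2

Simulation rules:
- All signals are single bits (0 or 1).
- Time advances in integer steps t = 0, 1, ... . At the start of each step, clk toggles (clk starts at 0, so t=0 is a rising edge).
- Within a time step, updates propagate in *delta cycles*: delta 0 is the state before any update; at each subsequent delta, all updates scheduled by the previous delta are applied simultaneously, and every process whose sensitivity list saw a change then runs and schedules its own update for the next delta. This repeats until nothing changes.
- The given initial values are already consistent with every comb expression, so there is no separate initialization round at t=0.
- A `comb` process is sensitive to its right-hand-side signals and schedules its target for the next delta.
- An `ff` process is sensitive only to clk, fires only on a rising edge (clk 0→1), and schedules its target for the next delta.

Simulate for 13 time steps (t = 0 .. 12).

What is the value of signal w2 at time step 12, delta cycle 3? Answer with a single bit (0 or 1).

[bits: clk,w1,w2,w0]
t=0: Δ0=0000 Δ1=1000 Δ2=1010 Δ3=1111 | 3Δ
t=1: Δ0=1111 Δ1=0111 | 1Δ
t=2: Δ0=0111 Δ1=1111 Δ2=1101 Δ3=1000 | 3Δ
t=3: Δ0=1000 Δ1=0000 | 1Δ
t=4: Δ0=0000 Δ1=1000 Δ2=1010 Δ3=1111 | 3Δ
t=5: Δ0=1111 Δ1=0111 | 1Δ
t=6: Δ0=0111 Δ1=1111 Δ2=1101 Δ3=1000 | 3Δ
t=7: Δ0=1000 Δ1=0000 | 1Δ
t=8: Δ0=0000 Δ1=1000 Δ2=1010 Δ3=1111 | 3Δ
t=9: Δ0=1111 Δ1=0111 | 1Δ
t=10: Δ0=0111 Δ1=1111 Δ2=1101 Δ3=1000 | 3Δ
t=11: Δ0=1000 Δ1=0000 | 1Δ
t=12: Δ0=0000 Δ1=1000 Δ2=1010 Δ3=1111 | 3Δ

1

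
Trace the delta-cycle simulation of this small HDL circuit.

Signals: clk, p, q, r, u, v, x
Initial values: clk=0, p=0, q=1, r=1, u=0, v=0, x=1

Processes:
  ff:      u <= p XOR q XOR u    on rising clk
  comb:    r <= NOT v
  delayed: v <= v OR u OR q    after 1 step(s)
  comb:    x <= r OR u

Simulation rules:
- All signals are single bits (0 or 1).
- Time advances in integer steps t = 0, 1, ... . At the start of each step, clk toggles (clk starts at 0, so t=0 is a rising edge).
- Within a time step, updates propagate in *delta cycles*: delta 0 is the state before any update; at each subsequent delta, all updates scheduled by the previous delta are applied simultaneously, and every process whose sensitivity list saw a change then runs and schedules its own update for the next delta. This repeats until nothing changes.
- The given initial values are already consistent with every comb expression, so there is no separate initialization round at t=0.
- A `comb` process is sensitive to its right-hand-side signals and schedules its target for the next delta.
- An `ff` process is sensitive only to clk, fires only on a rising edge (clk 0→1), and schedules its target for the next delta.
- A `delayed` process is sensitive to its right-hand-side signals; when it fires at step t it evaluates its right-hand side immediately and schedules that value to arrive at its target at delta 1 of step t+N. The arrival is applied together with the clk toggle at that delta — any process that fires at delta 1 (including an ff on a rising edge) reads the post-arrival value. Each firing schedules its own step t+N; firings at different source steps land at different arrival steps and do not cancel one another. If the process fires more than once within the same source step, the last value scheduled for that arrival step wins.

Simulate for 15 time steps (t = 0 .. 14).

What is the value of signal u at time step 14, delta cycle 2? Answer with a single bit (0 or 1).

t0.Δ0 u=0 p=0 q=1 v=0 r=1 clk=0 x=1
t0.Δ1 u=0 p=0 q=1 v=0 r=1 clk=1 x=1
t0.Δ2 u=1 p=0 q=1 v=0 r=1 clk=1 x=1
t1.Δ0 u=1 p=0 q=1 v=0 r=1 clk=1 x=1
t1.Δ1 u=1 p=0 q=1 v=1 r=1 clk=0 x=1
t1.Δ2 u=1 p=0 q=1 v=1 r=0 clk=0 x=1
t2.Δ0 u=1 p=0 q=1 v=1 r=0 clk=0 x=1
t2.Δ1 u=1 p=0 q=1 v=1 r=0 clk=1 x=1
t2.Δ2 u=0 p=0 q=1 v=1 r=0 clk=1 x=1
t2.Δ3 u=0 p=0 q=1 v=1 r=0 clk=1 x=0
t3.Δ0 u=0 p=0 q=1 v=1 r=0 clk=1 x=0
t3.Δ1 u=0 p=0 q=1 v=1 r=0 clk=0 x=0
t4.Δ0 u=0 p=0 q=1 v=1 r=0 clk=0 x=0
t4.Δ1 u=0 p=0 q=1 v=1 r=0 clk=1 x=0
t4.Δ2 u=1 p=0 q=1 v=1 r=0 clk=1 x=0
t4.Δ3 u=1 p=0 q=1 v=1 r=0 clk=1 x=1
t5.Δ0 u=1 p=0 q=1 v=1 r=0 clk=1 x=1
t5.Δ1 u=1 p=0 q=1 v=1 r=0 clk=0 x=1
t6.Δ0 u=1 p=0 q=1 v=1 r=0 clk=0 x=1
t6.Δ1 u=1 p=0 q=1 v=1 r=0 clk=1 x=1
t6.Δ2 u=0 p=0 q=1 v=1 r=0 clk=1 x=1
t6.Δ3 u=0 p=0 q=1 v=1 r=0 clk=1 x=0
t7.Δ0 u=0 p=0 q=1 v=1 r=0 clk=1 x=0
t7.Δ1 u=0 p=0 q=1 v=1 r=0 clk=0 x=0
t8.Δ0 u=0 p=0 q=1 v=1 r=0 clk=0 x=0
t8.Δ1 u=0 p=0 q=1 v=1 r=0 clk=1 x=0
t8.Δ2 u=1 p=0 q=1 v=1 r=0 clk=1 x=0
t8.Δ3 u=1 p=0 q=1 v=1 r=0 clk=1 x=1
t9.Δ0 u=1 p=0 q=1 v=1 r=0 clk=1 x=1
t9.Δ1 u=1 p=0 q=1 v=1 r=0 clk=0 x=1
t10.Δ0 u=1 p=0 q=1 v=1 r=0 clk=0 x=1
t10.Δ1 u=1 p=0 q=1 v=1 r=0 clk=1 x=1
t10.Δ2 u=0 p=0 q=1 v=1 r=0 clk=1 x=1
t10.Δ3 u=0 p=0 q=1 v=1 r=0 clk=1 x=0
t11.Δ0 u=0 p=0 q=1 v=1 r=0 clk=1 x=0
t11.Δ1 u=0 p=0 q=1 v=1 r=0 clk=0 x=0
t12.Δ0 u=0 p=0 q=1 v=1 r=0 clk=0 x=0
t12.Δ1 u=0 p=0 q=1 v=1 r=0 clk=1 x=0
t12.Δ2 u=1 p=0 q=1 v=1 r=0 clk=1 x=0
t12.Δ3 u=1 p=0 q=1 v=1 r=0 clk=1 x=1
t13.Δ0 u=1 p=0 q=1 v=1 r=0 clk=1 x=1
t13.Δ1 u=1 p=0 q=1 v=1 r=0 clk=0 x=1
t14.Δ0 u=1 p=0 q=1 v=1 r=0 clk=0 x=1
t14.Δ1 u=1 p=0 q=1 v=1 r=0 clk=1 x=1
t14.Δ2 u=0 p=0 q=1 v=1 r=0 clk=1 x=1
t14.Δ3 u=0 p=0 q=1 v=1 r=0 clk=1 x=0

0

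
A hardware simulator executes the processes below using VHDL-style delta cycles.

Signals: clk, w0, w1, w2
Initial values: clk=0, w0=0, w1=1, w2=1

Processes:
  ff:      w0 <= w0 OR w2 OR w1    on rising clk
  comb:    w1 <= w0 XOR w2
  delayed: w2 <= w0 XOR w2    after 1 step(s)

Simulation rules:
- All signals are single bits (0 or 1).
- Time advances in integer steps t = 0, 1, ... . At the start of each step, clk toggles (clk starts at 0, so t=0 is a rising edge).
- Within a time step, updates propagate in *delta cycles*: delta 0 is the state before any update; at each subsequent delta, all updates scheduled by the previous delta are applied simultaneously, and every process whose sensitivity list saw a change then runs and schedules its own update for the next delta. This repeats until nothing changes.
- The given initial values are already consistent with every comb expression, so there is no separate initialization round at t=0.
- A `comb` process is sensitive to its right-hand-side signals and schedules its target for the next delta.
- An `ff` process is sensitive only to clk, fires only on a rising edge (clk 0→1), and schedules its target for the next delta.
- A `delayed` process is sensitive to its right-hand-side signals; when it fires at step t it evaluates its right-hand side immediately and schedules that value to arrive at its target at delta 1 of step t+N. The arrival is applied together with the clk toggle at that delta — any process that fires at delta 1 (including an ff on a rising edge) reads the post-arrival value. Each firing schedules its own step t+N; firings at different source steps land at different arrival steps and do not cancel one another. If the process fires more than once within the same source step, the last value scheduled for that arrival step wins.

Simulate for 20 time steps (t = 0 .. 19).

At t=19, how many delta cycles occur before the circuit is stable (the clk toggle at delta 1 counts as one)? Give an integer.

t0.Δ0 clk=0 w1=1 w2=1 w0=0
t0.Δ1 clk=1 w1=1 w2=1 w0=0
t0.Δ2 clk=1 w1=1 w2=1 w0=1
t0.Δ3 clk=1 w1=0 w2=1 w0=1
t1.Δ0 clk=1 w1=0 w2=1 w0=1
t1.Δ1 clk=0 w1=0 w2=0 w0=1
t1.Δ2 clk=0 w1=1 w2=0 w0=1
t2.Δ0 clk=0 w1=1 w2=0 w0=1
t2.Δ1 clk=1 w1=1 w2=1 w0=1
t2.Δ2 clk=1 w1=0 w2=1 w0=1
t3.Δ0 clk=1 w1=0 w2=1 w0=1
t3.Δ1 clk=0 w1=0 w2=0 w0=1
t3.Δ2 clk=0 w1=1 w2=0 w0=1
t4.Δ0 clk=0 w1=1 w2=0 w0=1
t4.Δ1 clk=1 w1=1 w2=1 w0=1
t4.Δ2 clk=1 w1=0 w2=1 w0=1
t5.Δ0 clk=1 w1=0 w2=1 w0=1
t5.Δ1 clk=0 w1=0 w2=0 w0=1
t5.Δ2 clk=0 w1=1 w2=0 w0=1
t6.Δ0 clk=0 w1=1 w2=0 w0=1
t6.Δ1 clk=1 w1=1 w2=1 w0=1
t6.Δ2 clk=1 w1=0 w2=1 w0=1
t7.Δ0 clk=1 w1=0 w2=1 w0=1
t7.Δ1 clk=0 w1=0 w2=0 w0=1
t7.Δ2 clk=0 w1=1 w2=0 w0=1
t8.Δ0 clk=0 w1=1 w2=0 w0=1
t8.Δ1 clk=1 w1=1 w2=1 w0=1
t8.Δ2 clk=1 w1=0 w2=1 w0=1
t9.Δ0 clk=1 w1=0 w2=1 w0=1
t9.Δ1 clk=0 w1=0 w2=0 w0=1
t9.Δ2 clk=0 w1=1 w2=0 w0=1
t10.Δ0 clk=0 w1=1 w2=0 w0=1
t10.Δ1 clk=1 w1=1 w2=1 w0=1
t10.Δ2 clk=1 w1=0 w2=1 w0=1
t11.Δ0 clk=1 w1=0 w2=1 w0=1
t11.Δ1 clk=0 w1=0 w2=0 w0=1
t11.Δ2 clk=0 w1=1 w2=0 w0=1
t12.Δ0 clk=0 w1=1 w2=0 w0=1
t12.Δ1 clk=1 w1=1 w2=1 w0=1
t12.Δ2 clk=1 w1=0 w2=1 w0=1
t13.Δ0 clk=1 w1=0 w2=1 w0=1
t13.Δ1 clk=0 w1=0 w2=0 w0=1
t13.Δ2 clk=0 w1=1 w2=0 w0=1
t14.Δ0 clk=0 w1=1 w2=0 w0=1
t14.Δ1 clk=1 w1=1 w2=1 w0=1
t14.Δ2 clk=1 w1=0 w2=1 w0=1
t15.Δ0 clk=1 w1=0 w2=1 w0=1
t15.Δ1 clk=0 w1=0 w2=0 w0=1
t15.Δ2 clk=0 w1=1 w2=0 w0=1
t16.Δ0 clk=0 w1=1 w2=0 w0=1
t16.Δ1 clk=1 w1=1 w2=1 w0=1
t16.Δ2 clk=1 w1=0 w2=1 w0=1
t17.Δ0 clk=1 w1=0 w2=1 w0=1
t17.Δ1 clk=0 w1=0 w2=0 w0=1
t17.Δ2 clk=0 w1=1 w2=0 w0=1
t18.Δ0 clk=0 w1=1 w2=0 w0=1
t18.Δ1 clk=1 w1=1 w2=1 w0=1
t18.Δ2 clk=1 w1=0 w2=1 w0=1
t19.Δ0 clk=1 w1=0 w2=1 w0=1
t19.Δ1 clk=0 w1=0 w2=0 w0=1
t19.Δ2 clk=0 w1=1 w2=0 w0=1

2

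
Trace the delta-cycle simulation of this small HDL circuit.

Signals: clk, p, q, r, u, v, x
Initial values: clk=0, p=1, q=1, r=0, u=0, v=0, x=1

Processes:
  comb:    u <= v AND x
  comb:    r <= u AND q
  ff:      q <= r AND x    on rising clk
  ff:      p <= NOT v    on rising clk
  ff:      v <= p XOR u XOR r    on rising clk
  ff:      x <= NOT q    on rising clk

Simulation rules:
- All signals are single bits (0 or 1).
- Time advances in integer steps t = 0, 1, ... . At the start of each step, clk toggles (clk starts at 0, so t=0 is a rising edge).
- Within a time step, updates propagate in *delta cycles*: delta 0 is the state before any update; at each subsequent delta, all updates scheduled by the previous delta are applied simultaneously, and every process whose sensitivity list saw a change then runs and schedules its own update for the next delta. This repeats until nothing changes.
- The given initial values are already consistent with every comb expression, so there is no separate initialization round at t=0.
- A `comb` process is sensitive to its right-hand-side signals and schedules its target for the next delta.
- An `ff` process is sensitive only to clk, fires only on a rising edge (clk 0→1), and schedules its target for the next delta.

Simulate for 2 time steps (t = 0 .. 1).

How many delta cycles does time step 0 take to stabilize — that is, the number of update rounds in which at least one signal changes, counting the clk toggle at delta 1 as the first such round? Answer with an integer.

t0.Δ0 q=1 clk=0 r=0 x=1 u=0 p=1 v=0
t0.Δ1 q=1 clk=1 r=0 x=1 u=0 p=1 v=0
t0.Δ2 q=0 clk=1 r=0 x=0 u=0 p=1 v=1
t1.Δ0 q=0 clk=1 r=0 x=0 u=0 p=1 v=1
t1.Δ1 q=0 clk=0 r=0 x=0 u=0 p=1 v=1

2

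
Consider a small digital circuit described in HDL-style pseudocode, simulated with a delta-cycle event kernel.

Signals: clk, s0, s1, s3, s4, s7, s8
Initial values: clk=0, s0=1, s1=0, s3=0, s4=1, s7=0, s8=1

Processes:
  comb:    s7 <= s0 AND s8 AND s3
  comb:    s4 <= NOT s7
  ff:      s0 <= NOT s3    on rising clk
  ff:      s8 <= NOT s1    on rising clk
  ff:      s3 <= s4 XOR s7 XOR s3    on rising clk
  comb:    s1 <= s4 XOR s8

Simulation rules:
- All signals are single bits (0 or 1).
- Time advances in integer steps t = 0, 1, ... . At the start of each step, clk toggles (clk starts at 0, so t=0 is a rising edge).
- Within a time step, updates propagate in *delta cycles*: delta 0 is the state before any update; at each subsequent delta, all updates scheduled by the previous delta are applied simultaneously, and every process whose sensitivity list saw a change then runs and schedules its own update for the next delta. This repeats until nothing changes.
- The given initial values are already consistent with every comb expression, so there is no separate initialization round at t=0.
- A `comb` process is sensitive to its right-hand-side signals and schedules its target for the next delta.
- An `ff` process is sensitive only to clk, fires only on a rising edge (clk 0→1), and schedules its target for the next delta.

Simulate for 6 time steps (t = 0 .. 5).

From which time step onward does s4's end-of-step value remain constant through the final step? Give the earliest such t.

t=0 Δ0: s7=0 s8=1 s1=0 s4=1 s3=0 clk=0 s0=1
  Δ1: clk:0→1
  Δ2: s3:0→1
  Δ3: s7:0→1
  Δ4: s4:1→0
  Δ5: s1:0→1
  (5Δ to stable)
t=1 Δ0: s7=1 s8=1 s1=1 s4=0 s3=1 clk=1 s0=1
  Δ1: clk:1→0
  (1Δ to stable)
t=2 Δ0: s7=1 s8=1 s1=1 s4=0 s3=1 clk=0 s0=1
  Δ1: clk:0→1
  Δ2: s8:1→0, s3:1→0, s0:1→0
  Δ3: s7:1→0, s1:1→0
  Δ4: s4:0→1
  Δ5: s1:0→1
  (5Δ to stable)
t=3 Δ0: s7=0 s8=0 s1=1 s4=1 s3=0 clk=1 s0=0
  Δ1: clk:1→0
  (1Δ to stable)
t=4 Δ0: s7=0 s8=0 s1=1 s4=1 s3=0 clk=0 s0=0
  Δ1: clk:0→1
  Δ2: s3:0→1, s0:0→1
  (2Δ to stable)
t=5 Δ0: s7=0 s8=0 s1=1 s4=1 s3=1 clk=1 s0=1
  Δ1: clk:1→0
  (1Δ to stable)

2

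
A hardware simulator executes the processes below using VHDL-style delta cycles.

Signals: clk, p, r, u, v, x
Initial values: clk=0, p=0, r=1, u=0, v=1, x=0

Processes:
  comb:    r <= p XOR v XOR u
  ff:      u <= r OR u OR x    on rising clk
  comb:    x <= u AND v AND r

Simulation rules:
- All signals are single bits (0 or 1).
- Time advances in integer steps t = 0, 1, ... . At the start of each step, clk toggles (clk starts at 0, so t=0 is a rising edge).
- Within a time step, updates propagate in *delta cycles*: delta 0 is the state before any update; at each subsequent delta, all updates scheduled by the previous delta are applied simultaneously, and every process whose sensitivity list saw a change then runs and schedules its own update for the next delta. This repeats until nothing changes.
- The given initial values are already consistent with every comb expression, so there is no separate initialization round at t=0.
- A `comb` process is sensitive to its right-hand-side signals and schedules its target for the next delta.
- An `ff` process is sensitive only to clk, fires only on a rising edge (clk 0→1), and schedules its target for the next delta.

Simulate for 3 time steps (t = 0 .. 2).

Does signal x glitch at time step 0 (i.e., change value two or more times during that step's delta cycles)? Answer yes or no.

yes

t0.Δ0 v=1 u=0 clk=0 p=0 x=0 r=1
t0.Δ1 v=1 u=0 clk=1 p=0 x=0 r=1
t0.Δ2 v=1 u=1 clk=1 p=0 x=0 r=1
t0.Δ3 v=1 u=1 clk=1 p=0 x=1 r=0
t0.Δ4 v=1 u=1 clk=1 p=0 x=0 r=0
t1.Δ0 v=1 u=1 clk=1 p=0 x=0 r=0
t1.Δ1 v=1 u=1 clk=0 p=0 x=0 r=0
t2.Δ0 v=1 u=1 clk=0 p=0 x=0 r=0
t2.Δ1 v=1 u=1 clk=1 p=0 x=0 r=0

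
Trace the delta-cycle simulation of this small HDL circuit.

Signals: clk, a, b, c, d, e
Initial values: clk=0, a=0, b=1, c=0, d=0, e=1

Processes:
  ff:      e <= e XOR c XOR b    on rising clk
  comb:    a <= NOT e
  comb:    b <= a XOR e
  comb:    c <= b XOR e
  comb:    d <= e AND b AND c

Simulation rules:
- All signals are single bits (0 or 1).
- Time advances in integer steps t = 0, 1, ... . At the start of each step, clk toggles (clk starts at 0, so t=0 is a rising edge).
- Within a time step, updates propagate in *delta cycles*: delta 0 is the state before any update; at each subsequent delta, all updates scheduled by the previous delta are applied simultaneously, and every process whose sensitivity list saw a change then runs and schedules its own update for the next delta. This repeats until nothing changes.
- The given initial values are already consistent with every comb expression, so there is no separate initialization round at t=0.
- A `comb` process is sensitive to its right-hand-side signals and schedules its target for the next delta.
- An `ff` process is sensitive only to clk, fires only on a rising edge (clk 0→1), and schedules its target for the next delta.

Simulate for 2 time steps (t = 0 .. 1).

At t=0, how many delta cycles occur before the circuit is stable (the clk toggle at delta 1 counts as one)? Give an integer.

t0.Δ0 b=1 e=1 a=0 d=0 c=0 clk=0
t0.Δ1 b=1 e=1 a=0 d=0 c=0 clk=1
t0.Δ2 b=1 e=0 a=0 d=0 c=0 clk=1
t0.Δ3 b=0 e=0 a=1 d=0 c=1 clk=1
t0.Δ4 b=1 e=0 a=1 d=0 c=0 clk=1
t0.Δ5 b=1 e=0 a=1 d=0 c=1 clk=1
t1.Δ0 b=1 e=0 a=1 d=0 c=1 clk=1
t1.Δ1 b=1 e=0 a=1 d=0 c=1 clk=0

5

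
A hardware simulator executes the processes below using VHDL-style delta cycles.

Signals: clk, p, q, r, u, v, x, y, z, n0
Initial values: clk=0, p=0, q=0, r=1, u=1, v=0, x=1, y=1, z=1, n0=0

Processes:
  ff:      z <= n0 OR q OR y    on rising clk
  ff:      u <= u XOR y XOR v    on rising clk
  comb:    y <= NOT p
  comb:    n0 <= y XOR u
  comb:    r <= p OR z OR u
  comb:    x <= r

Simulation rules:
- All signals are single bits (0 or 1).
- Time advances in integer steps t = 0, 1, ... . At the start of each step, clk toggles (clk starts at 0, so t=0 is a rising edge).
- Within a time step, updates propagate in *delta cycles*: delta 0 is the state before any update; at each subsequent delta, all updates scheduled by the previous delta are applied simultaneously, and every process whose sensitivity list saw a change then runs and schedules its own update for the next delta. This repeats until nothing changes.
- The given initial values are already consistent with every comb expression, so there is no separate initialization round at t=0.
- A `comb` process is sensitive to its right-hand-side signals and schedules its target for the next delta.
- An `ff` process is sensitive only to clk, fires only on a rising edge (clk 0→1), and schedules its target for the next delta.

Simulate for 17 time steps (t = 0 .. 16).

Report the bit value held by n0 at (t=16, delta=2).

0

t=0 Δ0: y=1 q=0 v=0 z=1 u=1 p=0 x=1 r=1 clk=0 n0=0
  Δ1: clk:0→1
  Δ2: u:1→0
  Δ3: n0:0→1
  (3Δ to stable)
t=1 Δ0: y=1 q=0 v=0 z=1 u=0 p=0 x=1 r=1 clk=1 n0=1
  Δ1: clk:1→0
  (1Δ to stable)
t=2 Δ0: y=1 q=0 v=0 z=1 u=0 p=0 x=1 r=1 clk=0 n0=1
  Δ1: clk:0→1
  Δ2: u:0→1
  Δ3: n0:1→0
  (3Δ to stable)
t=3 Δ0: y=1 q=0 v=0 z=1 u=1 p=0 x=1 r=1 clk=1 n0=0
  Δ1: clk:1→0
  (1Δ to stable)
t=4 Δ0: y=1 q=0 v=0 z=1 u=1 p=0 x=1 r=1 clk=0 n0=0
  Δ1: clk:0→1
  Δ2: u:1→0
  Δ3: n0:0→1
  (3Δ to stable)
t=5 Δ0: y=1 q=0 v=0 z=1 u=0 p=0 x=1 r=1 clk=1 n0=1
  Δ1: clk:1→0
  (1Δ to stable)
t=6 Δ0: y=1 q=0 v=0 z=1 u=0 p=0 x=1 r=1 clk=0 n0=1
  Δ1: clk:0→1
  Δ2: u:0→1
  Δ3: n0:1→0
  (3Δ to stable)
t=7 Δ0: y=1 q=0 v=0 z=1 u=1 p=0 x=1 r=1 clk=1 n0=0
  Δ1: clk:1→0
  (1Δ to stable)
t=8 Δ0: y=1 q=0 v=0 z=1 u=1 p=0 x=1 r=1 clk=0 n0=0
  Δ1: clk:0→1
  Δ2: u:1→0
  Δ3: n0:0→1
  (3Δ to stable)
t=9 Δ0: y=1 q=0 v=0 z=1 u=0 p=0 x=1 r=1 clk=1 n0=1
  Δ1: clk:1→0
  (1Δ to stable)
t=10 Δ0: y=1 q=0 v=0 z=1 u=0 p=0 x=1 r=1 clk=0 n0=1
  Δ1: clk:0→1
  Δ2: u:0→1
  Δ3: n0:1→0
  (3Δ to stable)
t=11 Δ0: y=1 q=0 v=0 z=1 u=1 p=0 x=1 r=1 clk=1 n0=0
  Δ1: clk:1→0
  (1Δ to stable)
t=12 Δ0: y=1 q=0 v=0 z=1 u=1 p=0 x=1 r=1 clk=0 n0=0
  Δ1: clk:0→1
  Δ2: u:1→0
  Δ3: n0:0→1
  (3Δ to stable)
t=13 Δ0: y=1 q=0 v=0 z=1 u=0 p=0 x=1 r=1 clk=1 n0=1
  Δ1: clk:1→0
  (1Δ to stable)
t=14 Δ0: y=1 q=0 v=0 z=1 u=0 p=0 x=1 r=1 clk=0 n0=1
  Δ1: clk:0→1
  Δ2: u:0→1
  Δ3: n0:1→0
  (3Δ to stable)
t=15 Δ0: y=1 q=0 v=0 z=1 u=1 p=0 x=1 r=1 clk=1 n0=0
  Δ1: clk:1→0
  (1Δ to stable)
t=16 Δ0: y=1 q=0 v=0 z=1 u=1 p=0 x=1 r=1 clk=0 n0=0
  Δ1: clk:0→1
  Δ2: u:1→0
  Δ3: n0:0→1
  (3Δ to stable)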